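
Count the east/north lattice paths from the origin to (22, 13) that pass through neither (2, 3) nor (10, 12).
Number of paths = 1170641552

Inclusion–exclusion. Total paths: C(35, 22) = 1476337800. Through P₁: C(5, 2)·C(30, 20) = 300450150. Through P₂: C(22, 10)·C(13, 12) = 8406398. Since P₁ is strictly southwest of P₂, a monotone path through both must visit P₁ then P₂; paths through both = C(5, 2)·C(17, 8)·C(13, 12) = 3160300. Avoid both = 1476337800 − 300450150 − 8406398 + 3160300 = 1170641552.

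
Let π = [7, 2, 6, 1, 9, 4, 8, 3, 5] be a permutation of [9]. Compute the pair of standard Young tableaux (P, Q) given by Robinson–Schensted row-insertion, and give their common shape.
P = [1, 3, 5] / [2, 4, 8] / [6, 9] / [7];  Q = [1, 3, 5] / [2, 6, 7] / [4, 9] / [8];  common shape = (3, 3, 2, 1)

Row-insert the values π_1, π_2, … into P one at a time, bumping the leftmost entry strictly greater than the inserted value down to the next row. The recording tableau Q records, in position (i, j), the step at which that cell was added to P.
  Insert 7 (step 1): P = [7];  Q = [1]
  Insert 2 (step 2): P = [2] / [7];  Q = [1] / [2]
  Insert 6 (step 3): P = [2, 6] / [7];  Q = [1, 3] / [2]
  Insert 1 (step 4): P = [1, 6] / [2] / [7];  Q = [1, 3] / [2] / [4]
  Insert 9 (step 5): P = [1, 6, 9] / [2] / [7];  Q = [1, 3, 5] / [2] / [4]
  Insert 4 (step 6): P = [1, 4, 9] / [2, 6] / [7];  Q = [1, 3, 5] / [2, 6] / [4]
  Insert 8 (step 7): P = [1, 4, 8] / [2, 6, 9] / [7];  Q = [1, 3, 5] / [2, 6, 7] / [4]
  Insert 3 (step 8): P = [1, 3, 8] / [2, 4, 9] / [6] / [7];  Q = [1, 3, 5] / [2, 6, 7] / [4] / [8]
  Insert 5 (step 9): P = [1, 3, 5] / [2, 4, 8] / [6, 9] / [7];  Q = [1, 3, 5] / [2, 6, 7] / [4, 9] / [8]
Final shape: (3, 3, 2, 1).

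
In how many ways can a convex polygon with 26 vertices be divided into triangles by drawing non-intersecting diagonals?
C_24 = 1289904147324

These polygon triangulations are counted by the Catalan number C_n = (1/(n + 1)) · C(2n, n). For n = 24: C_24 = (1/25) · C(48, 24) = 32247603683100/25 = 1289904147324.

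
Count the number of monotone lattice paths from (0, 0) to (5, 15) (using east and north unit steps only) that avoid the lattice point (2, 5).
Number of paths = 9498

Total paths from (0, 0) to (5, 15): C(20, 5) = 15504. Paths through (2, 5): (paths (0, 0) → (2, 5)) × (paths (2, 5) → (5, 15)) = C(7, 2) · C(13, 3) = 21 · 286 = 6006. Avoidance count = 15504 − 6006 = 9498.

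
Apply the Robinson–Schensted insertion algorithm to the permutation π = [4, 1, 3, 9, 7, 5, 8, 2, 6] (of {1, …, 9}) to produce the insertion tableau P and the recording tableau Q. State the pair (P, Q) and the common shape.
P = [1, 2, 5, 6] / [3, 7, 8] / [4] / [9];  Q = [1, 3, 4, 7] / [2, 5, 9] / [6] / [8];  common shape = (4, 3, 1, 1)

Row-insert the values π_1, π_2, … into P one at a time, bumping the leftmost entry strictly greater than the inserted value down to the next row. The recording tableau Q records, in position (i, j), the step at which that cell was added to P.
  Insert 4 (step 1): P = [4];  Q = [1]
  Insert 1 (step 2): P = [1] / [4];  Q = [1] / [2]
  Insert 3 (step 3): P = [1, 3] / [4];  Q = [1, 3] / [2]
  Insert 9 (step 4): P = [1, 3, 9] / [4];  Q = [1, 3, 4] / [2]
  Insert 7 (step 5): P = [1, 3, 7] / [4, 9];  Q = [1, 3, 4] / [2, 5]
  Insert 5 (step 6): P = [1, 3, 5] / [4, 7] / [9];  Q = [1, 3, 4] / [2, 5] / [6]
  Insert 8 (step 7): P = [1, 3, 5, 8] / [4, 7] / [9];  Q = [1, 3, 4, 7] / [2, 5] / [6]
  Insert 2 (step 8): P = [1, 2, 5, 8] / [3, 7] / [4] / [9];  Q = [1, 3, 4, 7] / [2, 5] / [6] / [8]
  Insert 6 (step 9): P = [1, 2, 5, 6] / [3, 7, 8] / [4] / [9];  Q = [1, 3, 4, 7] / [2, 5, 9] / [6] / [8]
Final shape: (4, 3, 1, 1).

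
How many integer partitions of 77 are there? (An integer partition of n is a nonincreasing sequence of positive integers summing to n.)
p(77) = 10619863

Compute p(n) via the recurrence p(n, m) = p(n, m−1) + p(n−m, m), where p(n, m) counts partitions of n with all parts ≤ m and p(n) = p(n, n). The base cases are p(0, m) = 1 and p(n, 0) = 0 for n > 0. Filling the table yields p(77) = 10619863. (Euler's pentagonal recurrence is an alternative.)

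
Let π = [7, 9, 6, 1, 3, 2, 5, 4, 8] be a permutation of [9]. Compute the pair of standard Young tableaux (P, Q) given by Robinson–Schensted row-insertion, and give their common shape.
P = [1, 2, 4, 8] / [3, 5] / [6, 9] / [7];  Q = [1, 2, 7, 9] / [3, 5] / [4, 8] / [6];  common shape = (4, 2, 2, 1)

Row-insert the values π_1, π_2, … into P one at a time, bumping the leftmost entry strictly greater than the inserted value down to the next row. The recording tableau Q records, in position (i, j), the step at which that cell was added to P.
  Insert 7 (step 1): P = [7];  Q = [1]
  Insert 9 (step 2): P = [7, 9];  Q = [1, 2]
  Insert 6 (step 3): P = [6, 9] / [7];  Q = [1, 2] / [3]
  Insert 1 (step 4): P = [1, 9] / [6] / [7];  Q = [1, 2] / [3] / [4]
  Insert 3 (step 5): P = [1, 3] / [6, 9] / [7];  Q = [1, 2] / [3, 5] / [4]
  Insert 2 (step 6): P = [1, 2] / [3, 9] / [6] / [7];  Q = [1, 2] / [3, 5] / [4] / [6]
  Insert 5 (step 7): P = [1, 2, 5] / [3, 9] / [6] / [7];  Q = [1, 2, 7] / [3, 5] / [4] / [6]
  Insert 4 (step 8): P = [1, 2, 4] / [3, 5] / [6, 9] / [7];  Q = [1, 2, 7] / [3, 5] / [4, 8] / [6]
  Insert 8 (step 9): P = [1, 2, 4, 8] / [3, 5] / [6, 9] / [7];  Q = [1, 2, 7, 9] / [3, 5] / [4, 8] / [6]
Final shape: (4, 2, 2, 1).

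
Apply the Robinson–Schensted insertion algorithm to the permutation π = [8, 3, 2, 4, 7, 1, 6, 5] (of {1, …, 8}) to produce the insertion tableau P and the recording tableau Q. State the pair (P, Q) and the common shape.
P = [1, 4, 5] / [2, 6] / [3, 7] / [8];  Q = [1, 4, 5] / [2, 7] / [3, 8] / [6];  common shape = (3, 2, 2, 1)

Row-insert the values π_1, π_2, … into P one at a time, bumping the leftmost entry strictly greater than the inserted value down to the next row. The recording tableau Q records, in position (i, j), the step at which that cell was added to P.
  Insert 8 (step 1): P = [8];  Q = [1]
  Insert 3 (step 2): P = [3] / [8];  Q = [1] / [2]
  Insert 2 (step 3): P = [2] / [3] / [8];  Q = [1] / [2] / [3]
  Insert 4 (step 4): P = [2, 4] / [3] / [8];  Q = [1, 4] / [2] / [3]
  Insert 7 (step 5): P = [2, 4, 7] / [3] / [8];  Q = [1, 4, 5] / [2] / [3]
  Insert 1 (step 6): P = [1, 4, 7] / [2] / [3] / [8];  Q = [1, 4, 5] / [2] / [3] / [6]
  Insert 6 (step 7): P = [1, 4, 6] / [2, 7] / [3] / [8];  Q = [1, 4, 5] / [2, 7] / [3] / [6]
  Insert 5 (step 8): P = [1, 4, 5] / [2, 6] / [3, 7] / [8];  Q = [1, 4, 5] / [2, 7] / [3, 8] / [6]
Final shape: (3, 2, 2, 1).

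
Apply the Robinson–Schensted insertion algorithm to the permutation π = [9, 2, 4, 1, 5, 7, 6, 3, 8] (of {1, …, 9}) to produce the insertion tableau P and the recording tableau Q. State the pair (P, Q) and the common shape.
P = [1, 3, 5, 6, 8] / [2, 4] / [7] / [9];  Q = [1, 3, 5, 6, 9] / [2, 7] / [4] / [8];  common shape = (5, 2, 1, 1)

Row-insert the values π_1, π_2, … into P one at a time, bumping the leftmost entry strictly greater than the inserted value down to the next row. The recording tableau Q records, in position (i, j), the step at which that cell was added to P.
  Insert 9 (step 1): P = [9];  Q = [1]
  Insert 2 (step 2): P = [2] / [9];  Q = [1] / [2]
  Insert 4 (step 3): P = [2, 4] / [9];  Q = [1, 3] / [2]
  Insert 1 (step 4): P = [1, 4] / [2] / [9];  Q = [1, 3] / [2] / [4]
  Insert 5 (step 5): P = [1, 4, 5] / [2] / [9];  Q = [1, 3, 5] / [2] / [4]
  Insert 7 (step 6): P = [1, 4, 5, 7] / [2] / [9];  Q = [1, 3, 5, 6] / [2] / [4]
  Insert 6 (step 7): P = [1, 4, 5, 6] / [2, 7] / [9];  Q = [1, 3, 5, 6] / [2, 7] / [4]
  Insert 3 (step 8): P = [1, 3, 5, 6] / [2, 4] / [7] / [9];  Q = [1, 3, 5, 6] / [2, 7] / [4] / [8]
  Insert 8 (step 9): P = [1, 3, 5, 6, 8] / [2, 4] / [7] / [9];  Q = [1, 3, 5, 6, 9] / [2, 7] / [4] / [8]
Final shape: (5, 2, 1, 1).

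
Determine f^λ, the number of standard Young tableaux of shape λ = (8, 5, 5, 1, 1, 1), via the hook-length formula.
# SYT of shape (8, 5, 5, 1, 1, 1) = 174097000

Hook-length formula: f^λ = n! / Π hook(c), product over all cells c of the Young diagram. For λ = (8, 5, 5, 1, 1, 1), n = 21 boxes. Hook lengths by row (left-to-right, top-to-bottom): [13, 9, 8, 7, 6, 3, 2, 1]; [9, 5, 4, 3, 2]; [8, 4, 3, 2, 1]; [3]; [2]; [1]. Product of hooks = 293462507520. So f^λ = 21! / 293462507520 = 51090942171709440000 / 293462507520 = 174097000.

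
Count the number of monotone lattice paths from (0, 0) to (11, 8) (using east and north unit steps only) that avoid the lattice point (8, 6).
Number of paths = 45552

Total paths from (0, 0) to (11, 8): C(19, 11) = 75582. Paths through (8, 6): (paths (0, 0) → (8, 6)) × (paths (8, 6) → (11, 8)) = C(14, 8) · C(5, 3) = 3003 · 10 = 30030. Avoidance count = 75582 − 30030 = 45552.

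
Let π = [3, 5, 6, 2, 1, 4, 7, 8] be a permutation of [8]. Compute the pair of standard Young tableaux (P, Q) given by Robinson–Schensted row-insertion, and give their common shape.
P = [1, 4, 6, 7, 8] / [2, 5] / [3];  Q = [1, 2, 3, 7, 8] / [4, 6] / [5];  common shape = (5, 2, 1)

Row-insert the values π_1, π_2, … into P one at a time, bumping the leftmost entry strictly greater than the inserted value down to the next row. The recording tableau Q records, in position (i, j), the step at which that cell was added to P.
  Insert 3 (step 1): P = [3];  Q = [1]
  Insert 5 (step 2): P = [3, 5];  Q = [1, 2]
  Insert 6 (step 3): P = [3, 5, 6];  Q = [1, 2, 3]
  Insert 2 (step 4): P = [2, 5, 6] / [3];  Q = [1, 2, 3] / [4]
  Insert 1 (step 5): P = [1, 5, 6] / [2] / [3];  Q = [1, 2, 3] / [4] / [5]
  Insert 4 (step 6): P = [1, 4, 6] / [2, 5] / [3];  Q = [1, 2, 3] / [4, 6] / [5]
  Insert 7 (step 7): P = [1, 4, 6, 7] / [2, 5] / [3];  Q = [1, 2, 3, 7] / [4, 6] / [5]
  Insert 8 (step 8): P = [1, 4, 6, 7, 8] / [2, 5] / [3];  Q = [1, 2, 3, 7, 8] / [4, 6] / [5]
Final shape: (5, 2, 1).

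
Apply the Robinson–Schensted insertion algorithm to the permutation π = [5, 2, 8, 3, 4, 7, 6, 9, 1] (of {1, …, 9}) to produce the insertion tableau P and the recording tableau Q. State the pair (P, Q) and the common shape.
P = [1, 3, 4, 6, 9] / [2, 7] / [5] / [8];  Q = [1, 3, 5, 6, 8] / [2, 4] / [7] / [9];  common shape = (5, 2, 1, 1)

Row-insert the values π_1, π_2, … into P one at a time, bumping the leftmost entry strictly greater than the inserted value down to the next row. The recording tableau Q records, in position (i, j), the step at which that cell was added to P.
  Insert 5 (step 1): P = [5];  Q = [1]
  Insert 2 (step 2): P = [2] / [5];  Q = [1] / [2]
  Insert 8 (step 3): P = [2, 8] / [5];  Q = [1, 3] / [2]
  Insert 3 (step 4): P = [2, 3] / [5, 8];  Q = [1, 3] / [2, 4]
  Insert 4 (step 5): P = [2, 3, 4] / [5, 8];  Q = [1, 3, 5] / [2, 4]
  Insert 7 (step 6): P = [2, 3, 4, 7] / [5, 8];  Q = [1, 3, 5, 6] / [2, 4]
  Insert 6 (step 7): P = [2, 3, 4, 6] / [5, 7] / [8];  Q = [1, 3, 5, 6] / [2, 4] / [7]
  Insert 9 (step 8): P = [2, 3, 4, 6, 9] / [5, 7] / [8];  Q = [1, 3, 5, 6, 8] / [2, 4] / [7]
  Insert 1 (step 9): P = [1, 3, 4, 6, 9] / [2, 7] / [5] / [8];  Q = [1, 3, 5, 6, 8] / [2, 4] / [7] / [9]
Final shape: (5, 2, 1, 1).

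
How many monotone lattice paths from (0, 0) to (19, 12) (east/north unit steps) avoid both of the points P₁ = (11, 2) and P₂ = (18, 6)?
Number of paths = 136945409

Inclusion–exclusion. Total paths: C(31, 19) = 141120525. Through P₁: C(13, 11)·C(18, 8) = 3413124. Through P₂: C(24, 18)·C(7, 1) = 942172. Since P₁ is strictly southwest of P₂, a monotone path through both must visit P₁ then P₂; paths through both = C(13, 11)·C(11, 7)·C(7, 1) = 180180. Avoid both = 141120525 − 3413124 − 942172 + 180180 = 136945409.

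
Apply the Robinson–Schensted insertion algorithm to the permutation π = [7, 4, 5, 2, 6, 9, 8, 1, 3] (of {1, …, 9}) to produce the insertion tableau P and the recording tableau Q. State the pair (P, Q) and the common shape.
P = [1, 3, 6, 8] / [2, 5] / [4, 9] / [7];  Q = [1, 3, 5, 6] / [2, 7] / [4, 9] / [8];  common shape = (4, 2, 2, 1)

Row-insert the values π_1, π_2, … into P one at a time, bumping the leftmost entry strictly greater than the inserted value down to the next row. The recording tableau Q records, in position (i, j), the step at which that cell was added to P.
  Insert 7 (step 1): P = [7];  Q = [1]
  Insert 4 (step 2): P = [4] / [7];  Q = [1] / [2]
  Insert 5 (step 3): P = [4, 5] / [7];  Q = [1, 3] / [2]
  Insert 2 (step 4): P = [2, 5] / [4] / [7];  Q = [1, 3] / [2] / [4]
  Insert 6 (step 5): P = [2, 5, 6] / [4] / [7];  Q = [1, 3, 5] / [2] / [4]
  Insert 9 (step 6): P = [2, 5, 6, 9] / [4] / [7];  Q = [1, 3, 5, 6] / [2] / [4]
  Insert 8 (step 7): P = [2, 5, 6, 8] / [4, 9] / [7];  Q = [1, 3, 5, 6] / [2, 7] / [4]
  Insert 1 (step 8): P = [1, 5, 6, 8] / [2, 9] / [4] / [7];  Q = [1, 3, 5, 6] / [2, 7] / [4] / [8]
  Insert 3 (step 9): P = [1, 3, 6, 8] / [2, 5] / [4, 9] / [7];  Q = [1, 3, 5, 6] / [2, 7] / [4, 9] / [8]
Final shape: (4, 2, 2, 1).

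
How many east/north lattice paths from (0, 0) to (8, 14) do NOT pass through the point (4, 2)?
Number of paths = 292470

Total paths from (0, 0) to (8, 14): C(22, 8) = 319770. Paths through (4, 2): (paths (0, 0) → (4, 2)) × (paths (4, 2) → (8, 14)) = C(6, 4) · C(16, 4) = 15 · 1820 = 27300. Avoidance count = 319770 − 27300 = 292470.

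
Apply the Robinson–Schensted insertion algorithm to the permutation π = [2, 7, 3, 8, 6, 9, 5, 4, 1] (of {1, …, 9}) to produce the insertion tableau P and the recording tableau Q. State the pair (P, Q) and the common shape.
P = [1, 3, 4, 9] / [2, 8] / [5] / [6] / [7];  Q = [1, 2, 4, 6] / [3, 5] / [7] / [8] / [9];  common shape = (4, 2, 1, 1, 1)

Row-insert the values π_1, π_2, … into P one at a time, bumping the leftmost entry strictly greater than the inserted value down to the next row. The recording tableau Q records, in position (i, j), the step at which that cell was added to P.
  Insert 2 (step 1): P = [2];  Q = [1]
  Insert 7 (step 2): P = [2, 7];  Q = [1, 2]
  Insert 3 (step 3): P = [2, 3] / [7];  Q = [1, 2] / [3]
  Insert 8 (step 4): P = [2, 3, 8] / [7];  Q = [1, 2, 4] / [3]
  Insert 6 (step 5): P = [2, 3, 6] / [7, 8];  Q = [1, 2, 4] / [3, 5]
  Insert 9 (step 6): P = [2, 3, 6, 9] / [7, 8];  Q = [1, 2, 4, 6] / [3, 5]
  Insert 5 (step 7): P = [2, 3, 5, 9] / [6, 8] / [7];  Q = [1, 2, 4, 6] / [3, 5] / [7]
  Insert 4 (step 8): P = [2, 3, 4, 9] / [5, 8] / [6] / [7];  Q = [1, 2, 4, 6] / [3, 5] / [7] / [8]
  Insert 1 (step 9): P = [1, 3, 4, 9] / [2, 8] / [5] / [6] / [7];  Q = [1, 2, 4, 6] / [3, 5] / [7] / [8] / [9]
Final shape: (4, 2, 1, 1, 1).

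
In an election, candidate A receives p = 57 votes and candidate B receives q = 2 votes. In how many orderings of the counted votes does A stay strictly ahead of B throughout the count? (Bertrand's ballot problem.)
Strict-lead orderings = 1595

Total orderings of the 59 votes with 57 for A: C(59, 57) = 1711. By the Bertrand ballot formula (Cycle Lemma / reflection principle), the number of orderings in which A is strictly ahead of B throughout is (p − q)/(p + q) · C(p + q, p) = (57 − 2)/(57 + 2) · 1711 = 1595.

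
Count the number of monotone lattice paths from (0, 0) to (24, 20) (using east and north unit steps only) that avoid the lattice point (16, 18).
Number of paths = 1661861085720

Total paths from (0, 0) to (24, 20): C(44, 24) = 1761039350070. Paths through (16, 18): (paths (0, 0) → (16, 18)) × (paths (16, 18) → (24, 20)) = C(34, 16) · C(10, 8) = 2203961430 · 45 = 99178264350. Avoidance count = 1761039350070 − 99178264350 = 1661861085720.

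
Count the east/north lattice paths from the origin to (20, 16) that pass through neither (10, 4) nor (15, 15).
Number of paths = 5756108552

Inclusion–exclusion. Total paths: C(36, 20) = 7307872110. Through P₁: C(14, 10)·C(22, 10) = 647292646. Through P₂: C(30, 15)·C(6, 5) = 930705120. Since P₁ is strictly southwest of P₂, a monotone path through both must visit P₁ then P₂; paths through both = C(14, 10)·C(16, 5)·C(6, 5) = 26234208. Avoid both = 7307872110 − 647292646 − 930705120 + 26234208 = 5756108552.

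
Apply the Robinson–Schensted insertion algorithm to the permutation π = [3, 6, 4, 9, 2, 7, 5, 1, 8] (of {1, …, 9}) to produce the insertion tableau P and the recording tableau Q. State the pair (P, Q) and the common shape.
P = [1, 4, 5, 8] / [2, 7] / [3, 9] / [6];  Q = [1, 2, 4, 9] / [3, 6] / [5, 7] / [8];  common shape = (4, 2, 2, 1)

Row-insert the values π_1, π_2, … into P one at a time, bumping the leftmost entry strictly greater than the inserted value down to the next row. The recording tableau Q records, in position (i, j), the step at which that cell was added to P.
  Insert 3 (step 1): P = [3];  Q = [1]
  Insert 6 (step 2): P = [3, 6];  Q = [1, 2]
  Insert 4 (step 3): P = [3, 4] / [6];  Q = [1, 2] / [3]
  Insert 9 (step 4): P = [3, 4, 9] / [6];  Q = [1, 2, 4] / [3]
  Insert 2 (step 5): P = [2, 4, 9] / [3] / [6];  Q = [1, 2, 4] / [3] / [5]
  Insert 7 (step 6): P = [2, 4, 7] / [3, 9] / [6];  Q = [1, 2, 4] / [3, 6] / [5]
  Insert 5 (step 7): P = [2, 4, 5] / [3, 7] / [6, 9];  Q = [1, 2, 4] / [3, 6] / [5, 7]
  Insert 1 (step 8): P = [1, 4, 5] / [2, 7] / [3, 9] / [6];  Q = [1, 2, 4] / [3, 6] / [5, 7] / [8]
  Insert 8 (step 9): P = [1, 4, 5, 8] / [2, 7] / [3, 9] / [6];  Q = [1, 2, 4, 9] / [3, 6] / [5, 7] / [8]
Final shape: (4, 2, 2, 1).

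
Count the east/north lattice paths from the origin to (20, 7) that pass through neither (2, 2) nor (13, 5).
Number of paths = 456312

Inclusion–exclusion. Total paths: C(27, 20) = 888030. Through P₁: C(4, 2)·C(23, 18) = 201894. Through P₂: C(18, 13)·C(9, 7) = 308448. Since P₁ is strictly southwest of P₂, a monotone path through both must visit P₁ then P₂; paths through both = C(4, 2)·C(14, 11)·C(9, 7) = 78624. Avoid both = 888030 − 201894 − 308448 + 78624 = 456312.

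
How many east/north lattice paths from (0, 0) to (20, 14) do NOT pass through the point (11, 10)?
Number of paths = 1139783700

Total paths from (0, 0) to (20, 14): C(34, 20) = 1391975640. Paths through (11, 10): (paths (0, 0) → (11, 10)) × (paths (11, 10) → (20, 14)) = C(21, 11) · C(13, 9) = 352716 · 715 = 252191940. Avoidance count = 1391975640 − 252191940 = 1139783700.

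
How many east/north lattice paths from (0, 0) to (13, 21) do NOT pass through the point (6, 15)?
Number of paths = 834866736

Total paths from (0, 0) to (13, 21): C(34, 13) = 927983760. Paths through (6, 15): (paths (0, 0) → (6, 15)) × (paths (6, 15) → (13, 21)) = C(21, 6) · C(13, 7) = 54264 · 1716 = 93117024. Avoidance count = 927983760 − 93117024 = 834866736.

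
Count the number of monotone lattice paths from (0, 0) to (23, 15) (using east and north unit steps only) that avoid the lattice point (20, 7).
Number of paths = 15324761610

Total paths from (0, 0) to (23, 15): C(38, 23) = 15471286560. Paths through (20, 7): (paths (0, 0) → (20, 7)) × (paths (20, 7) → (23, 15)) = C(27, 20) · C(11, 3) = 888030 · 165 = 146524950. Avoidance count = 15471286560 − 146524950 = 15324761610.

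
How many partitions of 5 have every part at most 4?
p(5, parts ≤ 4) = 6

Partitions of 5 with all parts ≤ 4: 4+1, 3+2, 3+1+1, 2+2+1, 2+1+1+1, 1+1+1+1+1. Count = 6.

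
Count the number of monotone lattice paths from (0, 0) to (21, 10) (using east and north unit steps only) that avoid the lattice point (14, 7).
Number of paths = 30398565

Total paths from (0, 0) to (21, 10): C(31, 21) = 44352165. Paths through (14, 7): (paths (0, 0) → (14, 7)) × (paths (14, 7) → (21, 10)) = C(21, 14) · C(10, 7) = 116280 · 120 = 13953600. Avoidance count = 44352165 − 13953600 = 30398565.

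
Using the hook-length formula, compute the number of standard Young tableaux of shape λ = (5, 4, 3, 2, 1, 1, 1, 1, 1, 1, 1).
# SYT of shape (5, 4, 3, 2, 1, 1, 1, 1, 1, 1, 1) = 111132672

Hook-length formula: f^λ = n! / Π hook(c), product over all cells c of the Young diagram. For λ = (5, 4, 3, 2, 1, 1, 1, 1, 1, 1, 1), n = 21 boxes. Hook lengths by row (left-to-right, top-to-bottom): [15, 7, 5, 3, 1]; [13, 5, 3, 1]; [11, 3, 1]; [9, 1]; [7]; [6]; [5]; [4]; [3]; [2]; [1]. Product of hooks = 459729270000. So f^λ = 21! / 459729270000 = 51090942171709440000 / 459729270000 = 111132672.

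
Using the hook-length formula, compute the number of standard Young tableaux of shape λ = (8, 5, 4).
# SYT of shape (8, 5, 4) = 272272

Hook-length formula: f^λ = n! / Π hook(c), product over all cells c of the Young diagram. For λ = (8, 5, 4), n = 17 boxes. Hook lengths by row (left-to-right, top-to-bottom): [10, 9, 8, 7, 5, 3, 2, 1]; [6, 5, 4, 3, 1]; [4, 3, 2, 1]. Product of hooks = 1306368000. So f^λ = 17! / 1306368000 = 355687428096000 / 1306368000 = 272272.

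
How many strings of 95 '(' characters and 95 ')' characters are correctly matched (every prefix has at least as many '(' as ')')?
C_95 = 944973797977428207852605870454939596837230758234904050

These balanced parentheses are counted by the Catalan number C_n = (1/(n + 1)) · C(2n, n). For n = 95: C_95 = (1/96) · C(190, 95) = 90717484605833107953850163563674201296374152790550788800/96 = 944973797977428207852605870454939596837230758234904050.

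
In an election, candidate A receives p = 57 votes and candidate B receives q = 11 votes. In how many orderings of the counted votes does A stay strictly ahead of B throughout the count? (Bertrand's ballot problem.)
Strict-lead orderings = 1037068664528

Total orderings of the 68 votes with 57 for A: C(68, 57) = 1533058025824. By the Bertrand ballot formula (Cycle Lemma / reflection principle), the number of orderings in which A is strictly ahead of B throughout is (p − q)/(p + q) · C(p + q, p) = (57 − 11)/(57 + 11) · 1533058025824 = 1037068664528.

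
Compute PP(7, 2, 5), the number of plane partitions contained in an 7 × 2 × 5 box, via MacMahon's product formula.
PP(7, 2, 5) = 169884

Evaluate the triple product over i = 1..7, j = 1..2, k = 1..5. The factors are (2/1) · (3/2) · (4/3) · (5/4) · (6/5) · (3/2) · (4/3) · (5/4) · … (70 factors total). The numerators and denominators telescope so the product is an integer; carrying out the multiplication exactly gives PP(7, 2, 5) = 169884.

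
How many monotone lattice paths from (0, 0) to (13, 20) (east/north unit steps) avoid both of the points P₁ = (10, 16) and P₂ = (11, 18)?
Number of paths = 275283205

Inclusion–exclusion. Total paths: C(33, 13) = 573166440. Through P₁: C(26, 10)·C(7, 3) = 185910725. Through P₂: C(29, 11)·C(4, 2) = 207583740. Since P₁ is strictly southwest of P₂, a monotone path through both must visit P₁ then P₂; paths through both = C(26, 10)·C(3, 1)·C(4, 2) = 95611230. Avoid both = 573166440 − 185910725 − 207583740 + 95611230 = 275283205.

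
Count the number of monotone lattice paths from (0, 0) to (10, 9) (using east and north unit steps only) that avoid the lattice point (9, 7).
Number of paths = 58058

Total paths from (0, 0) to (10, 9): C(19, 10) = 92378. Paths through (9, 7): (paths (0, 0) → (9, 7)) × (paths (9, 7) → (10, 9)) = C(16, 9) · C(3, 1) = 11440 · 3 = 34320. Avoidance count = 92378 − 34320 = 58058.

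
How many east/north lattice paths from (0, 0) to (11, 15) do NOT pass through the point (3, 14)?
Number of paths = 7720040

Total paths from (0, 0) to (11, 15): C(26, 11) = 7726160. Paths through (3, 14): (paths (0, 0) → (3, 14)) × (paths (3, 14) → (11, 15)) = C(17, 3) · C(9, 8) = 680 · 9 = 6120. Avoidance count = 7726160 − 6120 = 7720040.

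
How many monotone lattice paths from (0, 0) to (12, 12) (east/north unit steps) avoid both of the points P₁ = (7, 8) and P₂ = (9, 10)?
Number of paths = 1355666

Inclusion–exclusion. Total paths: C(24, 12) = 2704156. Through P₁: C(15, 7)·C(9, 5) = 810810. Through P₂: C(19, 9)·C(5, 3) = 923780. Since P₁ is strictly southwest of P₂, a monotone path through both must visit P₁ then P₂; paths through both = C(15, 7)·C(4, 2)·C(5, 3) = 386100. Avoid both = 2704156 − 810810 − 923780 + 386100 = 1355666.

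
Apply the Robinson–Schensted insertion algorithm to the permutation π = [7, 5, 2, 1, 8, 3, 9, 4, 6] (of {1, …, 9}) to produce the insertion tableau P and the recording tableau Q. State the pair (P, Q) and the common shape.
P = [1, 3, 4, 6] / [2, 8, 9] / [5] / [7];  Q = [1, 5, 7, 9] / [2, 6, 8] / [3] / [4];  common shape = (4, 3, 1, 1)

Row-insert the values π_1, π_2, … into P one at a time, bumping the leftmost entry strictly greater than the inserted value down to the next row. The recording tableau Q records, in position (i, j), the step at which that cell was added to P.
  Insert 7 (step 1): P = [7];  Q = [1]
  Insert 5 (step 2): P = [5] / [7];  Q = [1] / [2]
  Insert 2 (step 3): P = [2] / [5] / [7];  Q = [1] / [2] / [3]
  Insert 1 (step 4): P = [1] / [2] / [5] / [7];  Q = [1] / [2] / [3] / [4]
  Insert 8 (step 5): P = [1, 8] / [2] / [5] / [7];  Q = [1, 5] / [2] / [3] / [4]
  Insert 3 (step 6): P = [1, 3] / [2, 8] / [5] / [7];  Q = [1, 5] / [2, 6] / [3] / [4]
  Insert 9 (step 7): P = [1, 3, 9] / [2, 8] / [5] / [7];  Q = [1, 5, 7] / [2, 6] / [3] / [4]
  Insert 4 (step 8): P = [1, 3, 4] / [2, 8, 9] / [5] / [7];  Q = [1, 5, 7] / [2, 6, 8] / [3] / [4]
  Insert 6 (step 9): P = [1, 3, 4, 6] / [2, 8, 9] / [5] / [7];  Q = [1, 5, 7, 9] / [2, 6, 8] / [3] / [4]
Final shape: (4, 3, 1, 1).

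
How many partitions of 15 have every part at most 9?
p(15, parts ≤ 9) = 157

Partitions of 15 with all parts ≤ 9: 9+6, 9+5+1, 9+4+2, 9+4+1+1, 9+3+3, 9+3+2+1, 9+3+1+1+1, 9+2+2+2, 9+2+2+1+1, 9+2+1+1+1+1, 9+1+1+1+1+1+1, 8+7, 8+6+1, 8+5+2, 8+5+1+1, 8+4+3, 8+4+2+1, 8+4+1+1+1, 8+3+3+1, 8+3+2+2, 8+3+2+1+1, 8+3+1+1+1+1, 8+2+2+2+1, 8+2+2+1+1+1, 8+2+1+1+1+1+1, 8+1+1+1+1+1+1+1, 7+7+1, 7+6+2, 7+6+1+1, 7+5+3, … (157 total). Count = 157.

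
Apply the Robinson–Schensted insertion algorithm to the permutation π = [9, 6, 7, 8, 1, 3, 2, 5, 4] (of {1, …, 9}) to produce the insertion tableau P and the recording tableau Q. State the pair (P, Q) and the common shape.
P = [1, 2, 4] / [3, 5, 8] / [6, 7] / [9];  Q = [1, 3, 4] / [2, 6, 8] / [5, 9] / [7];  common shape = (3, 3, 2, 1)

Row-insert the values π_1, π_2, … into P one at a time, bumping the leftmost entry strictly greater than the inserted value down to the next row. The recording tableau Q records, in position (i, j), the step at which that cell was added to P.
  Insert 9 (step 1): P = [9];  Q = [1]
  Insert 6 (step 2): P = [6] / [9];  Q = [1] / [2]
  Insert 7 (step 3): P = [6, 7] / [9];  Q = [1, 3] / [2]
  Insert 8 (step 4): P = [6, 7, 8] / [9];  Q = [1, 3, 4] / [2]
  Insert 1 (step 5): P = [1, 7, 8] / [6] / [9];  Q = [1, 3, 4] / [2] / [5]
  Insert 3 (step 6): P = [1, 3, 8] / [6, 7] / [9];  Q = [1, 3, 4] / [2, 6] / [5]
  Insert 2 (step 7): P = [1, 2, 8] / [3, 7] / [6] / [9];  Q = [1, 3, 4] / [2, 6] / [5] / [7]
  Insert 5 (step 8): P = [1, 2, 5] / [3, 7, 8] / [6] / [9];  Q = [1, 3, 4] / [2, 6, 8] / [5] / [7]
  Insert 4 (step 9): P = [1, 2, 4] / [3, 5, 8] / [6, 7] / [9];  Q = [1, 3, 4] / [2, 6, 8] / [5, 9] / [7]
Final shape: (3, 3, 2, 1).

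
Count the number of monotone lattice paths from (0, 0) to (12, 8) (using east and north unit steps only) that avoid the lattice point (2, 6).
Number of paths = 124122

Total paths from (0, 0) to (12, 8): C(20, 12) = 125970. Paths through (2, 6): (paths (0, 0) → (2, 6)) × (paths (2, 6) → (12, 8)) = C(8, 2) · C(12, 10) = 28 · 66 = 1848. Avoidance count = 125970 − 1848 = 124122.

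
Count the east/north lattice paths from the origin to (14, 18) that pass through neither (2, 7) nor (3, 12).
Number of paths = 419802928

Inclusion–exclusion. Total paths: C(32, 14) = 471435600. Through P₁: C(9, 2)·C(23, 12) = 48674808. Through P₂: C(15, 3)·C(17, 11) = 5631080. Since P₁ is strictly southwest of P₂, a monotone path through both must visit P₁ then P₂; paths through both = C(9, 2)·C(6, 1)·C(17, 11) = 2673216. Avoid both = 471435600 − 48674808 − 5631080 + 2673216 = 419802928.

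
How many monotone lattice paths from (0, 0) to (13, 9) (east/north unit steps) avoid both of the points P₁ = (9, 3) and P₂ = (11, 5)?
Number of paths = 405500

Inclusion–exclusion. Total paths: C(22, 13) = 497420. Through P₁: C(12, 9)·C(10, 4) = 46200. Through P₂: C(16, 11)·C(6, 2) = 65520. Since P₁ is strictly southwest of P₂, a monotone path through both must visit P₁ then P₂; paths through both = C(12, 9)·C(4, 2)·C(6, 2) = 19800. Avoid both = 497420 − 46200 − 65520 + 19800 = 405500.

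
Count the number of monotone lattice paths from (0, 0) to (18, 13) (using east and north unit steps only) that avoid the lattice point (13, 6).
Number of paths = 184764531

Total paths from (0, 0) to (18, 13): C(31, 18) = 206253075. Paths through (13, 6): (paths (0, 0) → (13, 6)) × (paths (13, 6) → (18, 13)) = C(19, 13) · C(12, 5) = 27132 · 792 = 21488544. Avoidance count = 206253075 − 21488544 = 184764531.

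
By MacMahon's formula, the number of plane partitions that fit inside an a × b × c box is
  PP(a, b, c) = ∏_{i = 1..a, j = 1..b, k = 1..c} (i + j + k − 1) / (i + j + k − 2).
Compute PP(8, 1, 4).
PP(8, 1, 4) = 495

Evaluate the triple product over i = 1..8, j = 1..1, k = 1..4. The factors are (2/1) · (3/2) · (4/3) · (5/4) · (3/2) · (4/3) · (5/4) · (6/5) · … (32 factors total). The numerators and denominators telescope so the product is an integer; carrying out the multiplication exactly gives PP(8, 1, 4) = 495.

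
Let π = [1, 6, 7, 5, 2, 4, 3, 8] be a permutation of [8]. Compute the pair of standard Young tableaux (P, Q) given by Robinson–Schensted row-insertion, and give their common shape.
P = [1, 2, 3, 8] / [4, 7] / [5] / [6];  Q = [1, 2, 3, 8] / [4, 6] / [5] / [7];  common shape = (4, 2, 1, 1)

Row-insert the values π_1, π_2, … into P one at a time, bumping the leftmost entry strictly greater than the inserted value down to the next row. The recording tableau Q records, in position (i, j), the step at which that cell was added to P.
  Insert 1 (step 1): P = [1];  Q = [1]
  Insert 6 (step 2): P = [1, 6];  Q = [1, 2]
  Insert 7 (step 3): P = [1, 6, 7];  Q = [1, 2, 3]
  Insert 5 (step 4): P = [1, 5, 7] / [6];  Q = [1, 2, 3] / [4]
  Insert 2 (step 5): P = [1, 2, 7] / [5] / [6];  Q = [1, 2, 3] / [4] / [5]
  Insert 4 (step 6): P = [1, 2, 4] / [5, 7] / [6];  Q = [1, 2, 3] / [4, 6] / [5]
  Insert 3 (step 7): P = [1, 2, 3] / [4, 7] / [5] / [6];  Q = [1, 2, 3] / [4, 6] / [5] / [7]
  Insert 8 (step 8): P = [1, 2, 3, 8] / [4, 7] / [5] / [6];  Q = [1, 2, 3, 8] / [4, 6] / [5] / [7]
Final shape: (4, 2, 1, 1).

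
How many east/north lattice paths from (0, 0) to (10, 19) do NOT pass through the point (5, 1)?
Number of paths = 19828116

Total paths from (0, 0) to (10, 19): C(29, 10) = 20030010. Paths through (5, 1): (paths (0, 0) → (5, 1)) × (paths (5, 1) → (10, 19)) = C(6, 5) · C(23, 5) = 6 · 33649 = 201894. Avoidance count = 20030010 − 201894 = 19828116.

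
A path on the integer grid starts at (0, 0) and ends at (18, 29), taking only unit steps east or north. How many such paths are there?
Number of paths = 4568648125690

A monotone lattice path from (0, 0) to (18, 29) consists of 18 east steps and 29 north steps in some order, so it is determined by which 18 of the 47 steps are east. The count is C(47, 18) = 4568648125690.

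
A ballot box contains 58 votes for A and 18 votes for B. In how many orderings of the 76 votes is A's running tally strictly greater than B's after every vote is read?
Strict-lead orderings = 65941543390318000

Total orderings of the 76 votes with 58 for A: C(76, 58) = 125288932441604200. By the Bertrand ballot formula (Cycle Lemma / reflection principle), the number of orderings in which A is strictly ahead of B throughout is (p − q)/(p + q) · C(p + q, p) = (58 − 18)/(58 + 18) · 125288932441604200 = 65941543390318000.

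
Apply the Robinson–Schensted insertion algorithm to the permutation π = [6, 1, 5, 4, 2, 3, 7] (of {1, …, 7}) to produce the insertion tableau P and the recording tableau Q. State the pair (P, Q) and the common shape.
P = [1, 2, 3, 7] / [4] / [5] / [6];  Q = [1, 3, 6, 7] / [2] / [4] / [5];  common shape = (4, 1, 1, 1)

Row-insert the values π_1, π_2, … into P one at a time, bumping the leftmost entry strictly greater than the inserted value down to the next row. The recording tableau Q records, in position (i, j), the step at which that cell was added to P.
  Insert 6 (step 1): P = [6];  Q = [1]
  Insert 1 (step 2): P = [1] / [6];  Q = [1] / [2]
  Insert 5 (step 3): P = [1, 5] / [6];  Q = [1, 3] / [2]
  Insert 4 (step 4): P = [1, 4] / [5] / [6];  Q = [1, 3] / [2] / [4]
  Insert 2 (step 5): P = [1, 2] / [4] / [5] / [6];  Q = [1, 3] / [2] / [4] / [5]
  Insert 3 (step 6): P = [1, 2, 3] / [4] / [5] / [6];  Q = [1, 3, 6] / [2] / [4] / [5]
  Insert 7 (step 7): P = [1, 2, 3, 7] / [4] / [5] / [6];  Q = [1, 3, 6, 7] / [2] / [4] / [5]
Final shape: (4, 1, 1, 1).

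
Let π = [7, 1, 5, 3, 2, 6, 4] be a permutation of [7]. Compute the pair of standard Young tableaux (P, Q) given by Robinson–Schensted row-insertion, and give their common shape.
P = [1, 2, 4] / [3, 6] / [5] / [7];  Q = [1, 3, 6] / [2, 7] / [4] / [5];  common shape = (3, 2, 1, 1)

Row-insert the values π_1, π_2, … into P one at a time, bumping the leftmost entry strictly greater than the inserted value down to the next row. The recording tableau Q records, in position (i, j), the step at which that cell was added to P.
  Insert 7 (step 1): P = [7];  Q = [1]
  Insert 1 (step 2): P = [1] / [7];  Q = [1] / [2]
  Insert 5 (step 3): P = [1, 5] / [7];  Q = [1, 3] / [2]
  Insert 3 (step 4): P = [1, 3] / [5] / [7];  Q = [1, 3] / [2] / [4]
  Insert 2 (step 5): P = [1, 2] / [3] / [5] / [7];  Q = [1, 3] / [2] / [4] / [5]
  Insert 6 (step 6): P = [1, 2, 6] / [3] / [5] / [7];  Q = [1, 3, 6] / [2] / [4] / [5]
  Insert 4 (step 7): P = [1, 2, 4] / [3, 6] / [5] / [7];  Q = [1, 3, 6] / [2, 7] / [4] / [5]
Final shape: (3, 2, 1, 1).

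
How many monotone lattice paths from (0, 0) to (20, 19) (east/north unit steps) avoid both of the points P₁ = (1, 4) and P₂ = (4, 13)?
Number of paths = 59547922170

Inclusion–exclusion. Total paths: C(39, 20) = 68923264410. Through P₁: C(5, 1)·C(34, 19) = 9279837600. Through P₂: C(17, 4)·C(22, 16) = 177578940. Since P₁ is strictly southwest of P₂, a monotone path through both must visit P₁ then P₂; paths through both = C(5, 1)·C(12, 3)·C(22, 16) = 82074300. Avoid both = 68923264410 − 9279837600 − 177578940 + 82074300 = 59547922170.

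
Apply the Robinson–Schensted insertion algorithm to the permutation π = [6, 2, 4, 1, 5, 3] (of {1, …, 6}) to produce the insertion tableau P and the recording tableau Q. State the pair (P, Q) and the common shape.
P = [1, 3, 5] / [2, 4] / [6];  Q = [1, 3, 5] / [2, 6] / [4];  common shape = (3, 2, 1)

Row-insert the values π_1, π_2, … into P one at a time, bumping the leftmost entry strictly greater than the inserted value down to the next row. The recording tableau Q records, in position (i, j), the step at which that cell was added to P.
  Insert 6 (step 1): P = [6];  Q = [1]
  Insert 2 (step 2): P = [2] / [6];  Q = [1] / [2]
  Insert 4 (step 3): P = [2, 4] / [6];  Q = [1, 3] / [2]
  Insert 1 (step 4): P = [1, 4] / [2] / [6];  Q = [1, 3] / [2] / [4]
  Insert 5 (step 5): P = [1, 4, 5] / [2] / [6];  Q = [1, 3, 5] / [2] / [4]
  Insert 3 (step 6): P = [1, 3, 5] / [2, 4] / [6];  Q = [1, 3, 5] / [2, 6] / [4]
Final shape: (3, 2, 1).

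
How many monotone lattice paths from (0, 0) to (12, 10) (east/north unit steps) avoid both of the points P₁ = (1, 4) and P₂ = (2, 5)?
Number of paths = 551733

Inclusion–exclusion. Total paths: C(22, 12) = 646646. Through P₁: C(5, 1)·C(17, 11) = 61880. Through P₂: C(7, 2)·C(15, 10) = 63063. Since P₁ is strictly southwest of P₂, a monotone path through both must visit P₁ then P₂; paths through both = C(5, 1)·C(2, 1)·C(15, 10) = 30030. Avoid both = 646646 − 61880 − 63063 + 30030 = 551733.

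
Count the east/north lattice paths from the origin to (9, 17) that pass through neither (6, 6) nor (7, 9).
Number of paths = 2439734

Inclusion–exclusion. Total paths: C(26, 9) = 3124550. Through P₁: C(12, 6)·C(14, 3) = 336336. Through P₂: C(16, 7)·C(10, 2) = 514800. Since P₁ is strictly southwest of P₂, a monotone path through both must visit P₁ then P₂; paths through both = C(12, 6)·C(4, 1)·C(10, 2) = 166320. Avoid both = 3124550 − 336336 − 514800 + 166320 = 2439734.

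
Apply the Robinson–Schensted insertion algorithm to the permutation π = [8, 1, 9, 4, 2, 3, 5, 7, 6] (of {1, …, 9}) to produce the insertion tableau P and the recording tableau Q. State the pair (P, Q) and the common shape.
P = [1, 2, 3, 5, 6] / [4, 7] / [8, 9];  Q = [1, 3, 6, 7, 8] / [2, 4] / [5, 9];  common shape = (5, 2, 2)

Row-insert the values π_1, π_2, … into P one at a time, bumping the leftmost entry strictly greater than the inserted value down to the next row. The recording tableau Q records, in position (i, j), the step at which that cell was added to P.
  Insert 8 (step 1): P = [8];  Q = [1]
  Insert 1 (step 2): P = [1] / [8];  Q = [1] / [2]
  Insert 9 (step 3): P = [1, 9] / [8];  Q = [1, 3] / [2]
  Insert 4 (step 4): P = [1, 4] / [8, 9];  Q = [1, 3] / [2, 4]
  Insert 2 (step 5): P = [1, 2] / [4, 9] / [8];  Q = [1, 3] / [2, 4] / [5]
  Insert 3 (step 6): P = [1, 2, 3] / [4, 9] / [8];  Q = [1, 3, 6] / [2, 4] / [5]
  Insert 5 (step 7): P = [1, 2, 3, 5] / [4, 9] / [8];  Q = [1, 3, 6, 7] / [2, 4] / [5]
  Insert 7 (step 8): P = [1, 2, 3, 5, 7] / [4, 9] / [8];  Q = [1, 3, 6, 7, 8] / [2, 4] / [5]
  Insert 6 (step 9): P = [1, 2, 3, 5, 6] / [4, 7] / [8, 9];  Q = [1, 3, 6, 7, 8] / [2, 4] / [5, 9]
Final shape: (5, 2, 2).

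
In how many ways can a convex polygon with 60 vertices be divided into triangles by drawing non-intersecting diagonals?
C_58 = 104088460289122304033498318812080

These polygon triangulations are counted by the Catalan number C_n = (1/(n + 1)) · C(2n, n). For n = 58: C_58 = (1/59) · C(116, 58) = 6141219157058215937976400809912720/59 = 104088460289122304033498318812080.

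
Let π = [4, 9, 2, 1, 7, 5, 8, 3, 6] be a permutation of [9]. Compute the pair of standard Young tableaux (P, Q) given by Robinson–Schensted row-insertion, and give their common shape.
P = [1, 3, 6] / [2, 5, 8] / [4, 7] / [9];  Q = [1, 2, 7] / [3, 5, 9] / [4, 6] / [8];  common shape = (3, 3, 2, 1)

Row-insert the values π_1, π_2, … into P one at a time, bumping the leftmost entry strictly greater than the inserted value down to the next row. The recording tableau Q records, in position (i, j), the step at which that cell was added to P.
  Insert 4 (step 1): P = [4];  Q = [1]
  Insert 9 (step 2): P = [4, 9];  Q = [1, 2]
  Insert 2 (step 3): P = [2, 9] / [4];  Q = [1, 2] / [3]
  Insert 1 (step 4): P = [1, 9] / [2] / [4];  Q = [1, 2] / [3] / [4]
  Insert 7 (step 5): P = [1, 7] / [2, 9] / [4];  Q = [1, 2] / [3, 5] / [4]
  Insert 5 (step 6): P = [1, 5] / [2, 7] / [4, 9];  Q = [1, 2] / [3, 5] / [4, 6]
  Insert 8 (step 7): P = [1, 5, 8] / [2, 7] / [4, 9];  Q = [1, 2, 7] / [3, 5] / [4, 6]
  Insert 3 (step 8): P = [1, 3, 8] / [2, 5] / [4, 7] / [9];  Q = [1, 2, 7] / [3, 5] / [4, 6] / [8]
  Insert 6 (step 9): P = [1, 3, 6] / [2, 5, 8] / [4, 7] / [9];  Q = [1, 2, 7] / [3, 5, 9] / [4, 6] / [8]
Final shape: (3, 3, 2, 1).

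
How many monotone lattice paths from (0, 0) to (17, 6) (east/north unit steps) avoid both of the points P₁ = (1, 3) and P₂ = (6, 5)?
Number of paths = 92535

Inclusion–exclusion. Total paths: C(23, 17) = 100947. Through P₁: C(4, 1)·C(19, 16) = 3876. Through P₂: C(11, 6)·C(12, 11) = 5544. Since P₁ is strictly southwest of P₂, a monotone path through both must visit P₁ then P₂; paths through both = C(4, 1)·C(7, 5)·C(12, 11) = 1008. Avoid both = 100947 − 3876 − 5544 + 1008 = 92535.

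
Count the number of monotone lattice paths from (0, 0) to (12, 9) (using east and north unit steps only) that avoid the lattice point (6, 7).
Number of paths = 245882

Total paths from (0, 0) to (12, 9): C(21, 12) = 293930. Paths through (6, 7): (paths (0, 0) → (6, 7)) × (paths (6, 7) → (12, 9)) = C(13, 6) · C(8, 6) = 1716 · 28 = 48048. Avoidance count = 293930 − 48048 = 245882.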